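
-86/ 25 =-3.44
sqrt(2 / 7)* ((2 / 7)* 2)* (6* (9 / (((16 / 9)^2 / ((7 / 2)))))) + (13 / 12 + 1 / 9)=43 / 36 + 2187* sqrt(14) / 448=19.46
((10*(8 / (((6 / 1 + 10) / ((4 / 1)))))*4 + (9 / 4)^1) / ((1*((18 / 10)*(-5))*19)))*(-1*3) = 329 / 228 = 1.44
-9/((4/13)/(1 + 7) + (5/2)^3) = -104/181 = -0.57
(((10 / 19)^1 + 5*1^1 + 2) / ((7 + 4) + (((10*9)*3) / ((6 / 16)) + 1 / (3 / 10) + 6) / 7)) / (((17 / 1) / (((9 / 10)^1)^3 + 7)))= 393393 / 13243000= 0.03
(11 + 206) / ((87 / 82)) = 17794 / 87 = 204.53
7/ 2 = 3.50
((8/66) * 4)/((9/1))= 16/297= 0.05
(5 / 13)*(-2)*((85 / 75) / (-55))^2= -578 / 1769625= -0.00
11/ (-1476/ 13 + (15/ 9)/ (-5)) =-429/ 4441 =-0.10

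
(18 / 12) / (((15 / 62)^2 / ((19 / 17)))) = 36518 / 1275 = 28.64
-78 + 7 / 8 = -617 / 8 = -77.12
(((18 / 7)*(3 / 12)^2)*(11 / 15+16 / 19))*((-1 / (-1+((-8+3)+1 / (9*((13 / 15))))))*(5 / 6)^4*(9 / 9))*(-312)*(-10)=47425625 / 730968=64.88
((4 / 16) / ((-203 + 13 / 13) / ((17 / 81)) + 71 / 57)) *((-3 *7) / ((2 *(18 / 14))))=2261 / 1064488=0.00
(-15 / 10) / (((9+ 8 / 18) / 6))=-0.95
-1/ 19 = -0.05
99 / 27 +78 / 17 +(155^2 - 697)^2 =27753975205 / 51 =544195592.25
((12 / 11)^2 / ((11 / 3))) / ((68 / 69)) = 7452 / 22627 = 0.33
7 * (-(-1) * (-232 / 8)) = -203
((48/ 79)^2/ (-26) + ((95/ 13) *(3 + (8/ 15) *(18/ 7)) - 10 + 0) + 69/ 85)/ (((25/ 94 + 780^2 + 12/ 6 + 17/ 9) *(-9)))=-103200752336/ 24847175922548525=-0.00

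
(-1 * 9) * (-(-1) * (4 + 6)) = -90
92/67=1.37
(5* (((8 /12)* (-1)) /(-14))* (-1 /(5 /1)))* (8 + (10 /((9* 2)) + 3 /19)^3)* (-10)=418175360 /105004431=3.98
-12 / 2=-6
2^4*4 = 64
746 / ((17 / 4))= 2984 / 17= 175.53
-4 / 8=-1 / 2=-0.50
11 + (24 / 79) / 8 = 872 / 79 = 11.04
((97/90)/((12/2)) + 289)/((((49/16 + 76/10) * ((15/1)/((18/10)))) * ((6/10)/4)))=2498512/115155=21.70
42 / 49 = 6 / 7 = 0.86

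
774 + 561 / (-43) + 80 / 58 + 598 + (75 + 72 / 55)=98532084 / 68585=1436.64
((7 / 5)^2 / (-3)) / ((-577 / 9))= 0.01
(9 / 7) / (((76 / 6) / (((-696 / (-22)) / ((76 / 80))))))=3.38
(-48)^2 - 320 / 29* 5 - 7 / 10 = 651957 / 290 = 2248.13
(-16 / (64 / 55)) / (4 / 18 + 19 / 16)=-1980 / 203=-9.75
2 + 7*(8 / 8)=9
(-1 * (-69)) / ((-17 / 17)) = -69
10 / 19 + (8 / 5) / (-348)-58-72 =-1070138 / 8265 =-129.48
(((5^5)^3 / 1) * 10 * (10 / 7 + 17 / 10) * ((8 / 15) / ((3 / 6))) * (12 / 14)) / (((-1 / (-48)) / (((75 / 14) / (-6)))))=-12832031250000000 / 343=-37411169825072.89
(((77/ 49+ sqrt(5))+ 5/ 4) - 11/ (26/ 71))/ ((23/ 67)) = -663769/ 8372+ 67 * sqrt(5)/ 23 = -72.77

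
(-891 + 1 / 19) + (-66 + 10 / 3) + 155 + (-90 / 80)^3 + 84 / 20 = -116128661 / 145920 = -795.84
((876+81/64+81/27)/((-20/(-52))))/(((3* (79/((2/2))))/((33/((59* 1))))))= 8056191/1491520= 5.40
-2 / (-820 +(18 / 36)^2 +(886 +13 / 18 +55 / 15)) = -72 / 2543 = -0.03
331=331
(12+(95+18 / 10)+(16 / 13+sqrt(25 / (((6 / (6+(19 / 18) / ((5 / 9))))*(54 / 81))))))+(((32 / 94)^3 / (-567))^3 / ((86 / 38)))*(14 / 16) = sqrt(790) / 4+8962472156248169313151495088 / 81454235200801411480962885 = 117.06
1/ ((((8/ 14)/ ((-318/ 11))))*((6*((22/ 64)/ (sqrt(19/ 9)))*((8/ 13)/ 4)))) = -19292*sqrt(19)/ 363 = -231.66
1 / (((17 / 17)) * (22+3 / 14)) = 14 / 311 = 0.05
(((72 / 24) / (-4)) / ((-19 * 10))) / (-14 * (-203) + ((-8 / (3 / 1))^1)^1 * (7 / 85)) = 153 / 110147408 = 0.00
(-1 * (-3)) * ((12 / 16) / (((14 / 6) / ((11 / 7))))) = 297 / 196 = 1.52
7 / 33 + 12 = 403 / 33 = 12.21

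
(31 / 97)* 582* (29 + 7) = 6696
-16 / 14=-8 / 7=-1.14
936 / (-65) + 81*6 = 471.60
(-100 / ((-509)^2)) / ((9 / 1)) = -100 / 2331729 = -0.00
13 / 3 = 4.33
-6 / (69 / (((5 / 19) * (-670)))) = 6700 / 437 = 15.33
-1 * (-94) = 94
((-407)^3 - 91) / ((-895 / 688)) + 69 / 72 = 1113226412393 / 21480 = 51826183.07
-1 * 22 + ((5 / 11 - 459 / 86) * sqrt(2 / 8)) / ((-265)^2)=-2923050019 / 132865700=-22.00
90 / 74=45 / 37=1.22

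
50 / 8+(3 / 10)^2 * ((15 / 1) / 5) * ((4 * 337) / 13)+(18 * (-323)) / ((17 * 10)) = 61 / 1300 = 0.05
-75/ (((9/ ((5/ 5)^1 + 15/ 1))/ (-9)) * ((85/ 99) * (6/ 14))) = 3261.18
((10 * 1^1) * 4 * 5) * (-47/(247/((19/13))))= -9400/169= -55.62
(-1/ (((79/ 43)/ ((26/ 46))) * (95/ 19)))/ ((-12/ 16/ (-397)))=-887692/ 27255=-32.57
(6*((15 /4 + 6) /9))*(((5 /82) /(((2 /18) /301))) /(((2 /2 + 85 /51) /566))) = 149496165 /656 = 227890.50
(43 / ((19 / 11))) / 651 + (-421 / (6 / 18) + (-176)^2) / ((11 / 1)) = 367525300 / 136059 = 2701.22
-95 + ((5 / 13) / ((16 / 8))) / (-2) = -4945 / 52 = -95.10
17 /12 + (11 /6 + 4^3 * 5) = 1293 /4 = 323.25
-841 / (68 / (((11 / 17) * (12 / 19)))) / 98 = -27753 / 538118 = -0.05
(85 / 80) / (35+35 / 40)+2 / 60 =271 / 4305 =0.06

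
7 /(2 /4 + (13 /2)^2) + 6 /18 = 85 /171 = 0.50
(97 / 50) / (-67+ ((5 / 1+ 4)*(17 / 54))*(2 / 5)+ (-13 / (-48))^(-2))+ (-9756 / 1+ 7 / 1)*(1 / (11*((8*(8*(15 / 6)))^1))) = -324885023 / 58261280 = -5.58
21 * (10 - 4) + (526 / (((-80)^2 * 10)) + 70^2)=160832263 / 32000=5026.01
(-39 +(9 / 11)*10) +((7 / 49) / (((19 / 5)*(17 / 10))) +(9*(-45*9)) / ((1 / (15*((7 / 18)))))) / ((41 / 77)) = -11642998679 / 291346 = -39962.79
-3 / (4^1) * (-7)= 21 / 4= 5.25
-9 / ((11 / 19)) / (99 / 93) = -1767 / 121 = -14.60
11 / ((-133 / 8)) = -88 / 133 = -0.66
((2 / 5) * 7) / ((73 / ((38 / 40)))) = 133 / 3650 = 0.04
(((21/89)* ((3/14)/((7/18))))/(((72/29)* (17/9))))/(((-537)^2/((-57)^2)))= 847989/2714769848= 0.00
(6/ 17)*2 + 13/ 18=1.43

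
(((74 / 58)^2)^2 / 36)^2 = 3512479453921 / 648319351197456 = 0.01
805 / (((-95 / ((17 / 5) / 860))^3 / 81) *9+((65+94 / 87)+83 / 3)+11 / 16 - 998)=-2359419120 / 4518519110362595551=-0.00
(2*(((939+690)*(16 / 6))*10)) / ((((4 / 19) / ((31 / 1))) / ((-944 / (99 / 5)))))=-20127779200 / 33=-609932703.03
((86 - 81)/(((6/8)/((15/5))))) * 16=320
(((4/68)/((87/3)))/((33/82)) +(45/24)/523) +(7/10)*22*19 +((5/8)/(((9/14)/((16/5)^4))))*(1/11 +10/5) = 12910216838413/25526061000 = 505.77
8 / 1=8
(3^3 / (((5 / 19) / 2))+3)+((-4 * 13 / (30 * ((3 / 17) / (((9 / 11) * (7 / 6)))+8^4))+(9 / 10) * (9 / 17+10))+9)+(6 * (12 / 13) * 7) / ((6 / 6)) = 428928642541 / 1615883490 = 265.45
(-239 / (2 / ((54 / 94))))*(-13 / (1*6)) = 27963 / 188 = 148.74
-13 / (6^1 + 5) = -13 / 11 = -1.18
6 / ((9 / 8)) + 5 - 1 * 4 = 19 / 3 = 6.33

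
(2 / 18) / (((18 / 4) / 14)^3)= 21952 / 6561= 3.35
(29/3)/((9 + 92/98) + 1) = 1421/1608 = 0.88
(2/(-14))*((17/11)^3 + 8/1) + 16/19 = -20941/25289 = -0.83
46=46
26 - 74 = -48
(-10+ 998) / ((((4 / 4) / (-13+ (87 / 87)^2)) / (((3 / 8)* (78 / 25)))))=-346788 / 25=-13871.52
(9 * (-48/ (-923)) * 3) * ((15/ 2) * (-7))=-68040/ 923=-73.72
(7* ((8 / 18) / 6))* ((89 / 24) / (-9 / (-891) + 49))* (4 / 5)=6853 / 218340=0.03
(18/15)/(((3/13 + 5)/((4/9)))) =26/255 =0.10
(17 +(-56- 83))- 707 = -829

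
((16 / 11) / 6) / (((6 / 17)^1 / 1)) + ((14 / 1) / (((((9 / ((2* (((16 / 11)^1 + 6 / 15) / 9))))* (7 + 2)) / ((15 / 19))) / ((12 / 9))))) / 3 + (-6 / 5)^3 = -1759316 / 1731375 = -1.02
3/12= 1/4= 0.25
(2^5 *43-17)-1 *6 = 1353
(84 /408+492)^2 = 280060225 /1156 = 242266.63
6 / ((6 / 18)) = 18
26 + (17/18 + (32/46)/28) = 26.97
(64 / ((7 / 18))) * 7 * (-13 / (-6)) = 2496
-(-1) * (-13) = -13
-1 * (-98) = 98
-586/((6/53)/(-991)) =15389239/3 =5129746.33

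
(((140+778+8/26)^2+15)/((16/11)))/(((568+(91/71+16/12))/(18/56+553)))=5173431267019521/9202112192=562200.41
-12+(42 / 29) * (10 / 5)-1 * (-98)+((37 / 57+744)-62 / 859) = 1183471523 / 1419927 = 833.47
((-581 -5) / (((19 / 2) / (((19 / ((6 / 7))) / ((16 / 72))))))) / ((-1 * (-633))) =-2051 / 211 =-9.72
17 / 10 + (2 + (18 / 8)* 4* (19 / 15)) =151 / 10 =15.10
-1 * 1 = -1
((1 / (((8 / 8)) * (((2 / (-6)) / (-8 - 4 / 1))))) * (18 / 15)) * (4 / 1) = 172.80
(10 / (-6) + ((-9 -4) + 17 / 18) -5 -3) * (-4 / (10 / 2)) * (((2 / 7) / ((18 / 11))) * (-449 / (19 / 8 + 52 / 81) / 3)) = -79024 / 525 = -150.52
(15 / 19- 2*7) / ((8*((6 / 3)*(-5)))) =251 / 1520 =0.17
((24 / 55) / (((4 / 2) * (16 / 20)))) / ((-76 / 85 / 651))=-166005 / 836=-198.57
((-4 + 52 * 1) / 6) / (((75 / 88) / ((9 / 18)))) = 352 / 75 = 4.69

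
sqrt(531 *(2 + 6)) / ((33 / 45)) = 90 *sqrt(118) / 11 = 88.88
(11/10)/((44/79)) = 79/40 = 1.98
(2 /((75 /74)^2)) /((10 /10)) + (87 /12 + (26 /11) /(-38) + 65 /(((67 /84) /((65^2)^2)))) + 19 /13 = 5958243240557641387 /4095877500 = 1454692734.48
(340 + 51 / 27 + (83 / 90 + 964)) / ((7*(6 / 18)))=117613 / 210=560.06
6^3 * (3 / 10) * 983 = 318492 / 5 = 63698.40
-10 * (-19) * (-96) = -18240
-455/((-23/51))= 23205/23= 1008.91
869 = 869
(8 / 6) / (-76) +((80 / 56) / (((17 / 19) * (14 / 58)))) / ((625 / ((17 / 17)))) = -41311 / 5935125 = -0.01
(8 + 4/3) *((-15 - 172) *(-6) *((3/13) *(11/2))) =172788/13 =13291.38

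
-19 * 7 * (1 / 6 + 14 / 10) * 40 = -25004 / 3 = -8334.67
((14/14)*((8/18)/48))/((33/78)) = 13/594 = 0.02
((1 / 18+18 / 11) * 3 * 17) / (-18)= -5695 / 1188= -4.79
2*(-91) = -182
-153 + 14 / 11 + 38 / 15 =-24617 / 165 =-149.19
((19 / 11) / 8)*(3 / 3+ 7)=19 / 11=1.73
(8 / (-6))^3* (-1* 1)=64 / 27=2.37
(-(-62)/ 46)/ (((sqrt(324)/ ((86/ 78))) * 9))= 1333/ 145314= 0.01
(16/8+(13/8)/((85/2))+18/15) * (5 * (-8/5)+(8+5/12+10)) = 9175/272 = 33.73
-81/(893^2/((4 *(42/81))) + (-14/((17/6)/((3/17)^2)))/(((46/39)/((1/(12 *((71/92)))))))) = -19534088/92722847445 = -0.00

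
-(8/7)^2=-64/49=-1.31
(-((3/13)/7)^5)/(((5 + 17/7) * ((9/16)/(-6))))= 648/11589168409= 0.00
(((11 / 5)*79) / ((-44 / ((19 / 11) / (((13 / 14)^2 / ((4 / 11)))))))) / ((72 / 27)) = -220647 / 204490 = -1.08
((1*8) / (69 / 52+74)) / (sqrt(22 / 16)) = 832*sqrt(22) / 43087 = 0.09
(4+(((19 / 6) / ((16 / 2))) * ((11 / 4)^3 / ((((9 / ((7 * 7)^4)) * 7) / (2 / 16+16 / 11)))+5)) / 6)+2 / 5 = 1315892508203 / 6635520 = 198310.38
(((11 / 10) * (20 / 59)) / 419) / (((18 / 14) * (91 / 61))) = 0.00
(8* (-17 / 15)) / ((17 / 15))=-8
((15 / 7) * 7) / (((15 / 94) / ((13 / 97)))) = 12.60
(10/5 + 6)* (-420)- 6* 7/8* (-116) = -2751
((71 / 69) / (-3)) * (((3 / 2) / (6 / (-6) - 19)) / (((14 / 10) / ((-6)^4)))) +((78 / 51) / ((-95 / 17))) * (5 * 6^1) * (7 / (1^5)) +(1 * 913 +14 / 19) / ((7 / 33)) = 98301 / 23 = 4273.96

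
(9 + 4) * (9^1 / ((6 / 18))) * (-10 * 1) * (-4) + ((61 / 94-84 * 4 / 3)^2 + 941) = 241930205 / 8836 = 27380.06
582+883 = 1465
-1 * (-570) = 570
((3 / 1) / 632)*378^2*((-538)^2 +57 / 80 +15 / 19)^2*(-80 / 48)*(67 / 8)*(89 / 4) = -17647572171519069.98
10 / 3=3.33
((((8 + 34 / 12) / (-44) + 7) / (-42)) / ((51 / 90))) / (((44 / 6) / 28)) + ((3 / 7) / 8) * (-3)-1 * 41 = -4866195 / 115192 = -42.24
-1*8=-8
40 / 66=20 / 33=0.61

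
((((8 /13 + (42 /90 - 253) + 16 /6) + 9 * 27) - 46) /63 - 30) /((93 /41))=-13.59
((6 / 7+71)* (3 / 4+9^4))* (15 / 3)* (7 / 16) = 66011205 / 64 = 1031425.08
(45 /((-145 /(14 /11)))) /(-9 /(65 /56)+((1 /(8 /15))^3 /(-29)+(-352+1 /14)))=29352960 /26746417379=0.00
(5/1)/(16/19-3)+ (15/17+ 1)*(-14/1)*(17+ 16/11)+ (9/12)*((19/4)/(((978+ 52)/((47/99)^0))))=-61741372101/126352160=-488.65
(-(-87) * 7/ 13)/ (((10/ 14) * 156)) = 1421/ 3380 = 0.42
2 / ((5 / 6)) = 12 / 5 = 2.40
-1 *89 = -89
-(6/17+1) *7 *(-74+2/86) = 700.60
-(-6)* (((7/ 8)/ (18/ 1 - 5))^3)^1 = 1029/ 562432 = 0.00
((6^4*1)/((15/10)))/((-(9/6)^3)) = -256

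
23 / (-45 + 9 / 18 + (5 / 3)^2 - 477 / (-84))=-5796 / 9083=-0.64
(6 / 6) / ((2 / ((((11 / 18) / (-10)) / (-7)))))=11 / 2520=0.00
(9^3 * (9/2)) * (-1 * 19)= -124659/2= -62329.50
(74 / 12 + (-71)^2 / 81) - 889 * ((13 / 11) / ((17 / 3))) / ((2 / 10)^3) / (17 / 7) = -4879387751 / 514998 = -9474.58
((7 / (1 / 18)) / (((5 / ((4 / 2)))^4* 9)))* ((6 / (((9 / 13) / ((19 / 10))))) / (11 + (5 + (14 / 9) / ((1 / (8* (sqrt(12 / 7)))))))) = 0.18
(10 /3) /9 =10 /27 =0.37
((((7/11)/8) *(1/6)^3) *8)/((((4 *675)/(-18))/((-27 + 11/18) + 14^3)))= -0.05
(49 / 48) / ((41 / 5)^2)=1225 / 80688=0.02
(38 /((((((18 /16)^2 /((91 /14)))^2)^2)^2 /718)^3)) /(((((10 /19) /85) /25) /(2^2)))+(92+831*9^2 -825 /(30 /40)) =163896391205772369634105518988859324239917419560527014831731026250946468513663 /6362685441135942358474828762538534230890216321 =25758996373787674554805680000000.00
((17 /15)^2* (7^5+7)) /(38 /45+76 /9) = 2429623 /1045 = 2325.00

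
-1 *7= -7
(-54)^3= -157464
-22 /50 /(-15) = 11 /375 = 0.03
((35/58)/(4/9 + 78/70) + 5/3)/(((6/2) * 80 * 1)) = 35093/4100832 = 0.01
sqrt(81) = 9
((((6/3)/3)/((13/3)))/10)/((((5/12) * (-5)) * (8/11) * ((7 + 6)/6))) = -99/21125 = -0.00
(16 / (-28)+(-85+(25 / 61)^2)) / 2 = -1112252 / 26047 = -42.70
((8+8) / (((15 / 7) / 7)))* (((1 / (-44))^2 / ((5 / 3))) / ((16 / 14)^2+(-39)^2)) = 0.00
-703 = -703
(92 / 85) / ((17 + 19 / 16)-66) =-1472 / 65025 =-0.02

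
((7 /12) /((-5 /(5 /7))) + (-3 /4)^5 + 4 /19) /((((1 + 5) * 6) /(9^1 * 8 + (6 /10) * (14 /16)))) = -6214909 /28016640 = -0.22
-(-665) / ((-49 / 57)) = -5415 / 7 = -773.57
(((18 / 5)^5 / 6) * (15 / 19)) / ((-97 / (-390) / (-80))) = -1179090432 / 46075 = -25590.68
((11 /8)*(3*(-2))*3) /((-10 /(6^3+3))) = 21681 /40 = 542.02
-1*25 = -25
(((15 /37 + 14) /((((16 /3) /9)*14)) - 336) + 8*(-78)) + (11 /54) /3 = -643263625 /671328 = -958.20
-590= -590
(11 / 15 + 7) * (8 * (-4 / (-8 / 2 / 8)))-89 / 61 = 451529 / 915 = 493.47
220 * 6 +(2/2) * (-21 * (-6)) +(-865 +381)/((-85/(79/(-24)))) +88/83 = 60460663/42330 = 1428.32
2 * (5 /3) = 10 /3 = 3.33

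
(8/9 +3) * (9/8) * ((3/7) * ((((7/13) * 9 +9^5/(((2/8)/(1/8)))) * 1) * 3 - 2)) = 34548555/208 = 166098.82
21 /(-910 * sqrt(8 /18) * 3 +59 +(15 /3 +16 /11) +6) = -231 /19234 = -0.01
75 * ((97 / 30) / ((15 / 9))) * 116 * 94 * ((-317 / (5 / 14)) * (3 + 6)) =-63369261144 / 5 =-12673852228.80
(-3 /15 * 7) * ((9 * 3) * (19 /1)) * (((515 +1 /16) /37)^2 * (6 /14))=-104519770659 /1752320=-59646.51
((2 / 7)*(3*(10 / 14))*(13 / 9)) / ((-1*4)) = -65 / 294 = -0.22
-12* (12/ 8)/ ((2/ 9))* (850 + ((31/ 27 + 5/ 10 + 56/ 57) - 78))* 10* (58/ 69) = -230483590/ 437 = -527422.40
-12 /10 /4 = -3 /10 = -0.30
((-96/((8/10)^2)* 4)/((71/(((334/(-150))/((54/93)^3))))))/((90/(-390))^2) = 840791393/465831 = 1804.93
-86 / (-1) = 86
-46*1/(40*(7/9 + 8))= -207/1580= -0.13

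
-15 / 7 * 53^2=-42135 / 7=-6019.29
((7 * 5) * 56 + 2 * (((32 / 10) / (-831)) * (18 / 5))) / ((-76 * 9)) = -3393202 / 1184175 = -2.87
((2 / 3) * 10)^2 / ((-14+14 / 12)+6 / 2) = -800 / 177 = -4.52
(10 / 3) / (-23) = -10 / 69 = -0.14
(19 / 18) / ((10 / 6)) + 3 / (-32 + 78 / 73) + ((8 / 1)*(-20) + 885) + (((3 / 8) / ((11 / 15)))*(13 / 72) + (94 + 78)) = 10701744487 / 11922240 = 897.63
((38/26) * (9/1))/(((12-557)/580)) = -19836/1417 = -14.00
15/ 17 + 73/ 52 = 2021/ 884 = 2.29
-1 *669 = -669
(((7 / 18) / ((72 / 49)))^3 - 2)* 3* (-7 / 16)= 2.60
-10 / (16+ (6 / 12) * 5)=-20 / 37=-0.54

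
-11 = -11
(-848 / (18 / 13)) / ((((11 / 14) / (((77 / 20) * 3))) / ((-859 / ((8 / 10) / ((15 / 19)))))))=145003495 / 19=7631762.89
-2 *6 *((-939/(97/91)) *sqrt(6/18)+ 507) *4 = -24336+ 1367184 *sqrt(3)/97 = 76.70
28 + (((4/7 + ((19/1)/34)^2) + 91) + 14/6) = 122.22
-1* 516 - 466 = -982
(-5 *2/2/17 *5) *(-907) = 22675/17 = 1333.82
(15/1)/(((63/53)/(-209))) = -55385/21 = -2637.38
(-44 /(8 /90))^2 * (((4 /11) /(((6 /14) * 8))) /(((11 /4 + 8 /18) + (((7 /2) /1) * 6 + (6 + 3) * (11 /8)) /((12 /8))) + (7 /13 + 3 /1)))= 6081075 /6782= 896.65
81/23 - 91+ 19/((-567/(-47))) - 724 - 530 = -17473679/13041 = -1339.90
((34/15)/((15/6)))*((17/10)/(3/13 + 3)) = 3757/7875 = 0.48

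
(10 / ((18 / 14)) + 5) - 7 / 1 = 52 / 9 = 5.78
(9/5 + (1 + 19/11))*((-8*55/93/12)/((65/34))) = -5644/6045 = -0.93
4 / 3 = 1.33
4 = 4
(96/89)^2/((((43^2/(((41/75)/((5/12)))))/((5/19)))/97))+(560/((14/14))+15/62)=241654103016061/431322609050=560.26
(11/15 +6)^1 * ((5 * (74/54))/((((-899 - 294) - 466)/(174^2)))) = -12571268/14931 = -841.96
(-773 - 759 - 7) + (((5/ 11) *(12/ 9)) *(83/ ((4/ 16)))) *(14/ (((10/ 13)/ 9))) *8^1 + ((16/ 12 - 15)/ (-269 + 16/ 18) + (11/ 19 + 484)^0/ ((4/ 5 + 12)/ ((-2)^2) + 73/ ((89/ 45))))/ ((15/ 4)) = 1862819872757093/ 7106490105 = 262129.38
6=6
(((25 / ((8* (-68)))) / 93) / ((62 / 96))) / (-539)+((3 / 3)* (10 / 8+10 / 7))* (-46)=-1084981000 / 8805643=-123.21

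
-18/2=-9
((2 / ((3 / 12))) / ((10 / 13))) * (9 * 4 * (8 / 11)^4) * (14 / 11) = 133.31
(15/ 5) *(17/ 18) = 17/ 6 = 2.83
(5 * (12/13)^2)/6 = 120/169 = 0.71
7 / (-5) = -7 / 5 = -1.40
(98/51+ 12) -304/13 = -9.46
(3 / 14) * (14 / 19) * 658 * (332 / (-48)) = -27307 / 38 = -718.61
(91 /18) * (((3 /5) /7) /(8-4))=13 /120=0.11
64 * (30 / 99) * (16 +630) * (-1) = -413440 / 33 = -12528.48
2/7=0.29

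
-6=-6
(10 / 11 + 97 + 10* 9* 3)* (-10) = -40470 / 11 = -3679.09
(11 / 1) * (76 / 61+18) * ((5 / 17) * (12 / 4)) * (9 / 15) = 116226 / 1037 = 112.08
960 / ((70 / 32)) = 3072 / 7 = 438.86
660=660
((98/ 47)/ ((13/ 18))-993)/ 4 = -604959/ 2444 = -247.53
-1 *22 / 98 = -0.22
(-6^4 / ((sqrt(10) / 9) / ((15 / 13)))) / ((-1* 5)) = 17496* sqrt(10) / 65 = 851.19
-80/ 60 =-4/ 3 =-1.33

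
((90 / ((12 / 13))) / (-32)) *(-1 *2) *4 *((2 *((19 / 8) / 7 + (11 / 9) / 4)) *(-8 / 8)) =-21125 / 672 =-31.44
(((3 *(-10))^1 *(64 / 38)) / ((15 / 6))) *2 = -768 / 19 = -40.42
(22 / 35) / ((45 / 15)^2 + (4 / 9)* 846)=2 / 1225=0.00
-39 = -39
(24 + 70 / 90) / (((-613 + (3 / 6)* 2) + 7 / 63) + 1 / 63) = -1561 / 38548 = -0.04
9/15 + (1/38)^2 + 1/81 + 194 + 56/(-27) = 112600637/584820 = 192.54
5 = 5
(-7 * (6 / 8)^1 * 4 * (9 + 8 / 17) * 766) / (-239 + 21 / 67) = 86759841 / 135932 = 638.26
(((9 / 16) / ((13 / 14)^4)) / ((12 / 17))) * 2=122451 / 57122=2.14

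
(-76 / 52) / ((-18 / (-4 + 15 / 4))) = -19 / 936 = -0.02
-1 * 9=-9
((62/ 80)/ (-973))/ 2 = -31/ 77840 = -0.00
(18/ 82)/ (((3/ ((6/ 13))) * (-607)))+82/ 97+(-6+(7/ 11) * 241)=51162849603/ 345207577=148.21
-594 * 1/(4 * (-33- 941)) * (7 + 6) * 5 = 19305/1948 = 9.91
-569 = -569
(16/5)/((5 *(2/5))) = 8/5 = 1.60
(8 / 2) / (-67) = -4 / 67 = -0.06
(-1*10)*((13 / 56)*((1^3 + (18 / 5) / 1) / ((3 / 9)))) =-897 / 28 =-32.04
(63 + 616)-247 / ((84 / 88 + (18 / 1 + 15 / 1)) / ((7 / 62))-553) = 13207915 / 19424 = 679.98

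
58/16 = 29/8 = 3.62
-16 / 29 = -0.55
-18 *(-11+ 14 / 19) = 3510 / 19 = 184.74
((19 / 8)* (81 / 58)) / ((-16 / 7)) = -10773 / 7424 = -1.45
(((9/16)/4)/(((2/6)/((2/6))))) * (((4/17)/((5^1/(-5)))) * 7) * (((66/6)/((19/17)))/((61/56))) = -4851/2318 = -2.09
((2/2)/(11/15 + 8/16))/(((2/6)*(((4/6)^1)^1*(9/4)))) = 60/37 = 1.62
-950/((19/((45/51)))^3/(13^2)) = -28518750/1773593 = -16.08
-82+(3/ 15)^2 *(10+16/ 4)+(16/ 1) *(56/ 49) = -11052/ 175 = -63.15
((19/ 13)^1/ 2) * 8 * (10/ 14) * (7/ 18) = 190/ 117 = 1.62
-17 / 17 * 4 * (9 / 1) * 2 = -72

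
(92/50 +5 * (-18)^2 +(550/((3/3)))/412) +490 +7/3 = 32684603/15450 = 2115.51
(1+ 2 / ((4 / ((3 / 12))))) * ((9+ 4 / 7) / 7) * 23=13869 / 392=35.38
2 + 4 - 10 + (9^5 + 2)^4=12159312671798401197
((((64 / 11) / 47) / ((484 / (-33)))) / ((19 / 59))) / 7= -2832 / 756371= -0.00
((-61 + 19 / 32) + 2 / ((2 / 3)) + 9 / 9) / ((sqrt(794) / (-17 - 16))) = 59565 * sqrt(794) / 25408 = 66.06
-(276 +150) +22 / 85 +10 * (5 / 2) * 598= 1234562 / 85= 14524.26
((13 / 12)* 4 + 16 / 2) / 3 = 37 / 9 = 4.11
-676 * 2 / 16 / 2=-169 / 4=-42.25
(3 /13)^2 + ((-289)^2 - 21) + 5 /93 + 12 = 1312559786 /15717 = 83512.11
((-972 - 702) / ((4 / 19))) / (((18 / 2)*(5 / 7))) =-1236.90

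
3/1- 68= -65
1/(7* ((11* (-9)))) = -0.00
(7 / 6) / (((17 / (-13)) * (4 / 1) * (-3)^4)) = -0.00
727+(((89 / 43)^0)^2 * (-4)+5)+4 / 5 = 3644 / 5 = 728.80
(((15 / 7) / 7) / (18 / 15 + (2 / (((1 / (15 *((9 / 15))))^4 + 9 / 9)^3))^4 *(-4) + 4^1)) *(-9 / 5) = 13445857588150016669143810896641806006083695040 / 1431968877024208683481968490656595250629209461749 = 0.01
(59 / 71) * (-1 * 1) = -59 / 71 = -0.83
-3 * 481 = -1443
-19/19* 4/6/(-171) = 2/513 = 0.00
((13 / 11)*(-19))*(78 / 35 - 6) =2964 / 35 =84.69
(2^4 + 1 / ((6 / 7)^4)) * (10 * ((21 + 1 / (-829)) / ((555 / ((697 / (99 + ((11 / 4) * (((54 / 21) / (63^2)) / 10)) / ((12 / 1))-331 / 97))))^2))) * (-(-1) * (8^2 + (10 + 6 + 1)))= 9713155649542738301583360 / 185311708091520672841261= 52.42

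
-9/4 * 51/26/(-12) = 153/416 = 0.37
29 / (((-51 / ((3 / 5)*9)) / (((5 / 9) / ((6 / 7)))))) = -203 / 102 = -1.99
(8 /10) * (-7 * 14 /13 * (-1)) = 392 /65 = 6.03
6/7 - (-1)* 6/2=27/7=3.86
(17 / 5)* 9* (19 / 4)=2907 / 20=145.35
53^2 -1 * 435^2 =-186416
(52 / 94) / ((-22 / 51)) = -663 / 517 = -1.28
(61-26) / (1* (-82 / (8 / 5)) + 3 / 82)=-5740 / 8399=-0.68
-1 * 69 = -69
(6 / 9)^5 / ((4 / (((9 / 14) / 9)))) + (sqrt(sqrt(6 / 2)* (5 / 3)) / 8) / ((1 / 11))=4 / 1701 + 11* 3^(3 / 4)* sqrt(5) / 24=2.34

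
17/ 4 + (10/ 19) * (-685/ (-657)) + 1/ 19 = 242239/ 49932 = 4.85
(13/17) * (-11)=-143/17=-8.41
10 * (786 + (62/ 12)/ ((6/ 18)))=8015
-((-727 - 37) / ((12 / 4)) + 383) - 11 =-139.33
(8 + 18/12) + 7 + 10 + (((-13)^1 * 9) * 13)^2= 4626935/2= 2313467.50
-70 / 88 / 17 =-35 / 748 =-0.05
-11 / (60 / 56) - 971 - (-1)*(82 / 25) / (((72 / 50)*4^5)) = -90433331 / 92160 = -981.26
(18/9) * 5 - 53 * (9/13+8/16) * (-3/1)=5189/26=199.58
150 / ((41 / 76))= 11400 / 41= 278.05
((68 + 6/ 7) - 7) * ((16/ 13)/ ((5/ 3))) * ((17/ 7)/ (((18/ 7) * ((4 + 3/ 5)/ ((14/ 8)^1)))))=14722/ 897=16.41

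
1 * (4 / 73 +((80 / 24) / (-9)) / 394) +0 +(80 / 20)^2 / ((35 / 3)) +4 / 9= 25409681 / 13590045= 1.87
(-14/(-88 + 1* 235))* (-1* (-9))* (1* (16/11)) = -96/77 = -1.25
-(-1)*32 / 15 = 32 / 15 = 2.13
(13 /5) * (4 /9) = 52 /45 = 1.16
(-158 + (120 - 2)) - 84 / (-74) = -38.86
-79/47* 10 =-790/47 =-16.81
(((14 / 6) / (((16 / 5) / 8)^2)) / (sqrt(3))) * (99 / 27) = 1925 * sqrt(3) / 108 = 30.87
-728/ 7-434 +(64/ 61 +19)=-31595/ 61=-517.95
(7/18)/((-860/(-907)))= 6349/15480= 0.41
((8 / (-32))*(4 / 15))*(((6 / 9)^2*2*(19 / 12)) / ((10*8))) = -19 / 16200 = -0.00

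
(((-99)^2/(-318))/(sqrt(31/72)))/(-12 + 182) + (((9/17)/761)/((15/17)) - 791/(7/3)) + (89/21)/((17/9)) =-152481213/452795 - 9801 * sqrt(62)/279310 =-337.03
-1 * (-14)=14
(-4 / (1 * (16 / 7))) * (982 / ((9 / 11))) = -2100.39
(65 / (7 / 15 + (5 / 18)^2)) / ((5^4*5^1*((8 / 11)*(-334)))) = -11583 / 73563500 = -0.00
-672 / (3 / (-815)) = 182560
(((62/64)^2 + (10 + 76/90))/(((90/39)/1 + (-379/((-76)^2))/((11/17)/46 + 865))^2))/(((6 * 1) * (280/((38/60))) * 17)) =0.00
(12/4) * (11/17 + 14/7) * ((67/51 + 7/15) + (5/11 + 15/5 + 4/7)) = 1026072/22253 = 46.11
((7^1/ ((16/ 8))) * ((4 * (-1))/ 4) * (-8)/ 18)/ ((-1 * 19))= -14/ 171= -0.08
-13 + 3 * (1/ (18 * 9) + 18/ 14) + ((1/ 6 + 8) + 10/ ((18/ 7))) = 554/ 189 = 2.93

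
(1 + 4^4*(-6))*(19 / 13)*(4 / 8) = -1121.73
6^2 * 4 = 144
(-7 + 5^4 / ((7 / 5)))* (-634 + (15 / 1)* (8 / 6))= -1888664 / 7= -269809.14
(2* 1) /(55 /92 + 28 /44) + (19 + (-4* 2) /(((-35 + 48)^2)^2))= 20.62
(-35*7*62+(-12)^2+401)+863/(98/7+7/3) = -715016/49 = -14592.16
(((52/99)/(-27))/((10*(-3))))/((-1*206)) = -13/4129785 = -0.00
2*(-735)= -1470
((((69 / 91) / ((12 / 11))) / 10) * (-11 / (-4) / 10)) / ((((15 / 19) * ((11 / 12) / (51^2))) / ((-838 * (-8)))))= 5238759933 / 11375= 460550.32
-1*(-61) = 61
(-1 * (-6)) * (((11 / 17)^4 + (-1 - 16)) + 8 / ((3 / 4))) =-3085952 / 83521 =-36.95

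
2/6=1/3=0.33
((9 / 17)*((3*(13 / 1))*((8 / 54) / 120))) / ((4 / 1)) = 13 / 2040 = 0.01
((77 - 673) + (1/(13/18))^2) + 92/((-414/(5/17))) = -15362890/25857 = -594.15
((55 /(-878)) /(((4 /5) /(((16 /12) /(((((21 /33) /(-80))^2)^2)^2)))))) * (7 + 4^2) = -1137344184697487360000000000 /7592242917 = -149803450328338244.34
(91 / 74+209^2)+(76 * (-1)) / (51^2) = 8407687861 / 192474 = 43682.20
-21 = -21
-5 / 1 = -5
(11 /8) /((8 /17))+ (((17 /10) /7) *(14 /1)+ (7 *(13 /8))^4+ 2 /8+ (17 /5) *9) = 68727217 /4096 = 16779.11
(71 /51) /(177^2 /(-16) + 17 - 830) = -1136 /2261187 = -0.00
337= 337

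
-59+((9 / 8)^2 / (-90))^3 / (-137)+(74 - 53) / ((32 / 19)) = -1671110655271 / 35913728000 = -46.53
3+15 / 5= 6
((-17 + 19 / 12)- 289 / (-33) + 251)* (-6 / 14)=-32253 / 308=-104.72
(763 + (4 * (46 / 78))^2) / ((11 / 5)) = 5844935 / 16731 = 349.35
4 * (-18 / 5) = -72 / 5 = -14.40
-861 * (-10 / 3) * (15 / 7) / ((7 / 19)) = 116850 / 7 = 16692.86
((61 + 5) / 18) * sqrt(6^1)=11 * sqrt(6) / 3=8.98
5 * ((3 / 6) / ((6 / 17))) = 85 / 12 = 7.08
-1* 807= -807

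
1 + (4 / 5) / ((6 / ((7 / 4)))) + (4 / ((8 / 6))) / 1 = 127 / 30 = 4.23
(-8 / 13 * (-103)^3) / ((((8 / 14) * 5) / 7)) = 107087246 / 65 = 1647496.09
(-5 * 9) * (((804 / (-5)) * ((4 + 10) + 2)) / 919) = 115776 / 919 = 125.98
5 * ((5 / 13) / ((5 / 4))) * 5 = 7.69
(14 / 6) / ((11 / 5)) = 35 / 33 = 1.06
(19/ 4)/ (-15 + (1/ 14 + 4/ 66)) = -4389/ 13738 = -0.32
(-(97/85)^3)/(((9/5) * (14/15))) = -912673/1031730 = -0.88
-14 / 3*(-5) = 70 / 3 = 23.33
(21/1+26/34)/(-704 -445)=-370/19533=-0.02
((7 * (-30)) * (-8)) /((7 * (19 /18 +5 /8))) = 17280 /121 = 142.81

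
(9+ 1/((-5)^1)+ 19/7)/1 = 11.51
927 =927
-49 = -49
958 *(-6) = -5748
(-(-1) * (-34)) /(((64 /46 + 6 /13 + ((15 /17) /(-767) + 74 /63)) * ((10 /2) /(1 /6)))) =-107063229 /285886745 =-0.37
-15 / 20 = -3 / 4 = -0.75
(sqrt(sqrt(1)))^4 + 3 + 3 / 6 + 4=17 / 2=8.50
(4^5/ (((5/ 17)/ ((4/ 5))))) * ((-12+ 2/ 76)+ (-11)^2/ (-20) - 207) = -1488540672/ 2375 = -626753.97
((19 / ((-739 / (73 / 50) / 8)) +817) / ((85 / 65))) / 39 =5029509 / 314075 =16.01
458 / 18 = 229 / 9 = 25.44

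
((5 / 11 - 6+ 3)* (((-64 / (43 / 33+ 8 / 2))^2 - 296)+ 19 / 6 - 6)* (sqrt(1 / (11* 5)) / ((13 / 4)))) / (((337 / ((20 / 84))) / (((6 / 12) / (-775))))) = -10235404* sqrt(55) / 10294049390625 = -0.00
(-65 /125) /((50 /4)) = -26 /625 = -0.04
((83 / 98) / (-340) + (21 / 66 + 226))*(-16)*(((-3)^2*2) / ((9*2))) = -165898454 / 45815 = -3621.05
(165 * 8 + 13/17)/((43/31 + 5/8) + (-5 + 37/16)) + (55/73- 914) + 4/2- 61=-1217175154/415735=-2927.77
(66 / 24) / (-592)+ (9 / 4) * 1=5317 / 2368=2.25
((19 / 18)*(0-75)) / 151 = -475 / 906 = -0.52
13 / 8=1.62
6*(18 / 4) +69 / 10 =339 / 10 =33.90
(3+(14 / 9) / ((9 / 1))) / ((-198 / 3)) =-0.05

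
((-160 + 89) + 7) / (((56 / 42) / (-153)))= 7344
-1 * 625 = -625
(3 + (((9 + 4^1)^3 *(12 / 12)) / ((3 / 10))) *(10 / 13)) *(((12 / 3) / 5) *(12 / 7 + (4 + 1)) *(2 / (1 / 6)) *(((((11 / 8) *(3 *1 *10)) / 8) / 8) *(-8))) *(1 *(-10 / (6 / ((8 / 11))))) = 15894460 / 7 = 2270637.14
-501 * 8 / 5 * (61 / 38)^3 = -113717481 / 34295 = -3315.86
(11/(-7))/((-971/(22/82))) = 121/278677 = 0.00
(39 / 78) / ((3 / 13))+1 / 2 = 8 / 3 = 2.67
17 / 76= 0.22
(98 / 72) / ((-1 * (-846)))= 0.00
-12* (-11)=132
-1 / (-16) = 1 / 16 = 0.06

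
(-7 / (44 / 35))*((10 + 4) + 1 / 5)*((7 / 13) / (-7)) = 3479 / 572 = 6.08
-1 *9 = -9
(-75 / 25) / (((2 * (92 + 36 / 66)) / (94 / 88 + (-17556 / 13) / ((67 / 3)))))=6829365 / 7093424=0.96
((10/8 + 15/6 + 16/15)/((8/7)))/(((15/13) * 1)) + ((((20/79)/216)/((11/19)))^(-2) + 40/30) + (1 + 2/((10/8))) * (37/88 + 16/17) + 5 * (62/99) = 118599242724629/486050400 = 244006.06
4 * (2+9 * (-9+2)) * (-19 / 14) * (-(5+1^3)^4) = -3004128 / 7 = -429161.14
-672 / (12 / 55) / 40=-77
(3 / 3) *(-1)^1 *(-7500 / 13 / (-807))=-2500 / 3497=-0.71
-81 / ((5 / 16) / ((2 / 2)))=-1296 / 5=-259.20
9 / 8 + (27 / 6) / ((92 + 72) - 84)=1.18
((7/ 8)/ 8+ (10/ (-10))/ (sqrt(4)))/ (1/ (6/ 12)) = -25/ 128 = -0.20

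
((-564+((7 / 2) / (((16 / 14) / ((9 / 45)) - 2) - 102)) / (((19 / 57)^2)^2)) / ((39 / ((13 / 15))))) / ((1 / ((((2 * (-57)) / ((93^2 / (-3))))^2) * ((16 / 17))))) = -0.02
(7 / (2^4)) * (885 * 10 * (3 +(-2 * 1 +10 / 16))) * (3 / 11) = 1715.94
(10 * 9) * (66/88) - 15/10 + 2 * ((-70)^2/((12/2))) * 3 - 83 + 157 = 5040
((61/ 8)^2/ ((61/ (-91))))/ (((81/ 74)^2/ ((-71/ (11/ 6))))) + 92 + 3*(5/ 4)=557979311/ 192456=2899.26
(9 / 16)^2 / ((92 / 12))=0.04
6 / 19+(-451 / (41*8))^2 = 2683 / 1216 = 2.21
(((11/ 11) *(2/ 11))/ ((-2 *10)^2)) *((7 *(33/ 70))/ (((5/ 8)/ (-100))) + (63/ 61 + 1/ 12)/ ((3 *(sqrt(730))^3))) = -0.24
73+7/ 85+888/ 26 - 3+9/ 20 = 462713/ 4420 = 104.69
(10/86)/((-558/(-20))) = 50/11997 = 0.00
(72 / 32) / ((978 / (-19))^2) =361 / 425104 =0.00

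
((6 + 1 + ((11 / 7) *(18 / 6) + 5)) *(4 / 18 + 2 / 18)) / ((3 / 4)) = 52 / 7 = 7.43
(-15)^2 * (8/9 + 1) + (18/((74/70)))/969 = 5079385/11951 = 425.02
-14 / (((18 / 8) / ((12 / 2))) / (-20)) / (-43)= -2240 / 129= -17.36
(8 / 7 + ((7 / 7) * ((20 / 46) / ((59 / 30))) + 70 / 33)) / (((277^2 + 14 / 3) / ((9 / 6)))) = 1638717 / 24053472289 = 0.00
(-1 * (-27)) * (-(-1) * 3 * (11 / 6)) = 297 / 2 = 148.50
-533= -533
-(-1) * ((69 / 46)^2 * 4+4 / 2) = 11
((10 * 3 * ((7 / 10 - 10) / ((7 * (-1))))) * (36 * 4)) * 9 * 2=723168 / 7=103309.71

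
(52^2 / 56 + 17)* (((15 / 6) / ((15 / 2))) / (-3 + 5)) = 457 / 42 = 10.88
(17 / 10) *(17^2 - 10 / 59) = 289697 / 590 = 491.01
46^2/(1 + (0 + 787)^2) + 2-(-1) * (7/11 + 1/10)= 18666313/6813070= 2.74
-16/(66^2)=-4/1089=-0.00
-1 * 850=-850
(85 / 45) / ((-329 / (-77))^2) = 2057 / 19881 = 0.10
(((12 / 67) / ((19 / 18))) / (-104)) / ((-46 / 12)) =162 / 380627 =0.00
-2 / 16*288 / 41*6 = -216 / 41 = -5.27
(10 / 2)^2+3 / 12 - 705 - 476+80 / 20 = -4607 / 4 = -1151.75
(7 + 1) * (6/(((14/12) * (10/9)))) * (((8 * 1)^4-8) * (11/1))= 1665100.80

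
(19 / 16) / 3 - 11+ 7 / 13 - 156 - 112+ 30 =-154793 / 624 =-248.07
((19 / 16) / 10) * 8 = 19 / 20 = 0.95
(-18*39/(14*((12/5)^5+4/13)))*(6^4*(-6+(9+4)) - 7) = -18465890625/3247316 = -5686.51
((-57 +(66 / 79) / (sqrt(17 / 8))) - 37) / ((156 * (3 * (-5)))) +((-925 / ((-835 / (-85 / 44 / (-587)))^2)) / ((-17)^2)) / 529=231279975186784819 / 5757395127003645840 - 11 * sqrt(34) / 261885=0.04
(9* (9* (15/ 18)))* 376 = 25380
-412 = -412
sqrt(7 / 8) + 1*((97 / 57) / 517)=97 / 29469 + sqrt(14) / 4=0.94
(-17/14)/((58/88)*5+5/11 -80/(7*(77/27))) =2618/555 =4.72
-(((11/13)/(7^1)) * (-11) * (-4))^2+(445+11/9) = 31148192/74529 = 417.93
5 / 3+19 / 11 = 112 / 33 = 3.39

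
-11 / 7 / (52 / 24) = -0.73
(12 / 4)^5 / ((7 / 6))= 1458 / 7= 208.29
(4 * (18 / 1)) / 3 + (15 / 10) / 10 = 483 / 20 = 24.15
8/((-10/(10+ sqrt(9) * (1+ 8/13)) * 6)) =-386/195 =-1.98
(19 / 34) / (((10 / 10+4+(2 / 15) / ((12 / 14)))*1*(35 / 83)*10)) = 14193 / 552160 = 0.03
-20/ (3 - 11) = 5/ 2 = 2.50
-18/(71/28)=-7.10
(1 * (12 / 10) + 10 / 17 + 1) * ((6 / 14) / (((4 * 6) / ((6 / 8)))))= 0.04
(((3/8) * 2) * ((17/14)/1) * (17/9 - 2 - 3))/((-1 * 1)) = 17/6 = 2.83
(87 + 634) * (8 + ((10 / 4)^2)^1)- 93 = 40725 / 4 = 10181.25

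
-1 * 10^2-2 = -102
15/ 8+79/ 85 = 1907/ 680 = 2.80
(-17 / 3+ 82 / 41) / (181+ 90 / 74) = -407 / 20226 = -0.02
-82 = -82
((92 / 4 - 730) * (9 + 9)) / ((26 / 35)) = -222705 / 13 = -17131.15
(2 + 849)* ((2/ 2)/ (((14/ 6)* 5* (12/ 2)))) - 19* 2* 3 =-7129/ 70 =-101.84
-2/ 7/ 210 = -1/ 735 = -0.00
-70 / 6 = -35 / 3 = -11.67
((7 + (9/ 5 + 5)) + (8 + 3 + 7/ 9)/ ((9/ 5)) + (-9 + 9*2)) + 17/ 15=12343/ 405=30.48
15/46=0.33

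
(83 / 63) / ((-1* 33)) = -0.04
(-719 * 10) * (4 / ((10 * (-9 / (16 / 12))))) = 11504 / 27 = 426.07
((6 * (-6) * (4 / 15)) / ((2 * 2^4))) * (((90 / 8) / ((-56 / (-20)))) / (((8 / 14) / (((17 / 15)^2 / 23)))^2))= -584647 / 50784000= -0.01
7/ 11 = 0.64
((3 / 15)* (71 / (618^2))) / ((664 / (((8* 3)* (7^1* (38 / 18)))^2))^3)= 50301178959052672 / 198998026123815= 252.77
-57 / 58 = -0.98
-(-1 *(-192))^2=-36864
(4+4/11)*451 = 1968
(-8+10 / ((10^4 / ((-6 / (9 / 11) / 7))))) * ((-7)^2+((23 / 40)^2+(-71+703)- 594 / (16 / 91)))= 362530231981 / 16800000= 21579.18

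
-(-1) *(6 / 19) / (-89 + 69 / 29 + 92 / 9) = -783 / 189430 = -0.00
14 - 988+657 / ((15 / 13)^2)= -12013 / 25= -480.52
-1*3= -3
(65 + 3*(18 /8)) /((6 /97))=1159.96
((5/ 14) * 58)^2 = 21025/ 49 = 429.08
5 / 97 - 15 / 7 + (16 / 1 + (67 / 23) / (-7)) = 210713 / 15617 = 13.49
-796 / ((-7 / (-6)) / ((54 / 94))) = -128952 / 329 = -391.95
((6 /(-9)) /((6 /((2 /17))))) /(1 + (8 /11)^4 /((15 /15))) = -29282 /2866761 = -0.01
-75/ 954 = -25/ 318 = -0.08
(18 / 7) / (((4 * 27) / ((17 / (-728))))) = -17 / 30576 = -0.00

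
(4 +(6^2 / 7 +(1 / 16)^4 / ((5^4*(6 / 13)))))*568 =1116733446461 / 215040000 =5193.14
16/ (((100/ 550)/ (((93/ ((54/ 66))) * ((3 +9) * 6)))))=720192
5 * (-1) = -5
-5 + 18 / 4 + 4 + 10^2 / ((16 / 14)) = 91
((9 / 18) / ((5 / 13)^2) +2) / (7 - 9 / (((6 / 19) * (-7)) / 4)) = 1883 / 8150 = 0.23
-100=-100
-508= -508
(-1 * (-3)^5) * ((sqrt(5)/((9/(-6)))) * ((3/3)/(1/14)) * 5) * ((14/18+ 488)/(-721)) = 17189.94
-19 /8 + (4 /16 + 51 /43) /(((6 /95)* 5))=1121 /516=2.17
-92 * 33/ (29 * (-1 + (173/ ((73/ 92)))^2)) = -5392948/ 2448699361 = -0.00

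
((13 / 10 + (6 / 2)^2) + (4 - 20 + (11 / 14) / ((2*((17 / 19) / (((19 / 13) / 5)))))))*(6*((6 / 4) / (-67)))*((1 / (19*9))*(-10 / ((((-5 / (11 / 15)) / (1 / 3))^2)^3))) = -0.00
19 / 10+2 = 39 / 10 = 3.90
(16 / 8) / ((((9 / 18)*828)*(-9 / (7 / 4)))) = -7 / 7452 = -0.00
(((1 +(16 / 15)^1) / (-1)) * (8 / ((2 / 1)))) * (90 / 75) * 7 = -1736 / 25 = -69.44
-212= -212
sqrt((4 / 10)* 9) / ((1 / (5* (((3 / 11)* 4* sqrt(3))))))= 17.93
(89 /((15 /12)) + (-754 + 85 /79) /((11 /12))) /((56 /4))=-1629748 /30415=-53.58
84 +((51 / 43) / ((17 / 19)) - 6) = 3411 / 43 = 79.33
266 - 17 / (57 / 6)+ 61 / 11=56379 / 209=269.76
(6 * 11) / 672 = 11 / 112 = 0.10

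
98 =98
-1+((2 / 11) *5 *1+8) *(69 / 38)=15.18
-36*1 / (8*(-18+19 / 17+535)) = -0.01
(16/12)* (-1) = -4/3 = -1.33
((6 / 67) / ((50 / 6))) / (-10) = -9 / 8375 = -0.00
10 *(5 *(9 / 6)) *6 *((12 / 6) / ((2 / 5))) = 2250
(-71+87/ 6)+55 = -3/ 2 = -1.50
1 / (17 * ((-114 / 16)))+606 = 587206 / 969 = 605.99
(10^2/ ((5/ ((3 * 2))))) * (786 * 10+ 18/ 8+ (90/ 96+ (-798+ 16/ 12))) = 1695965/ 2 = 847982.50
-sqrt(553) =-23.52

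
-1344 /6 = -224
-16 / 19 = -0.84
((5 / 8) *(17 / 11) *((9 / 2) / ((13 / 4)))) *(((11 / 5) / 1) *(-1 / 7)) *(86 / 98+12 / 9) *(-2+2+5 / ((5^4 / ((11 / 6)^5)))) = -2737867 / 17781120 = -0.15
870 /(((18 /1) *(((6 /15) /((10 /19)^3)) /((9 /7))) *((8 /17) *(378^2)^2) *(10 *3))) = 308125 /3920902415099712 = 0.00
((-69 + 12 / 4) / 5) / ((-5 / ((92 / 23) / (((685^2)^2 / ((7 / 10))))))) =0.00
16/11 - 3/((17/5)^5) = 22614587/15618427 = 1.45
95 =95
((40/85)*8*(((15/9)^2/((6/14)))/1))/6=5600/1377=4.07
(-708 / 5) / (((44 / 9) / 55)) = -1593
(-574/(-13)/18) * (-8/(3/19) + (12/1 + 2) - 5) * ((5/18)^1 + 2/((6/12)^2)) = -5345375/6318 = -846.05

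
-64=-64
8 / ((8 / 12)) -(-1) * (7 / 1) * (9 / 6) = 45 / 2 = 22.50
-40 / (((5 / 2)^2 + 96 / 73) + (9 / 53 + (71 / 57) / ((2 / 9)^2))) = -2940440 / 2422817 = -1.21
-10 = -10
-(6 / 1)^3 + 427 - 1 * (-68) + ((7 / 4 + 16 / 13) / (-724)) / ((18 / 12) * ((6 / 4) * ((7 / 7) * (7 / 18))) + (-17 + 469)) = 4756904647 / 17049838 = 279.00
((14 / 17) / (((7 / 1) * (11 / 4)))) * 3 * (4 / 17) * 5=0.15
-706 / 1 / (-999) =706 / 999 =0.71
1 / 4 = 0.25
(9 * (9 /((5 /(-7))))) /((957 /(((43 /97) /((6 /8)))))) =-0.07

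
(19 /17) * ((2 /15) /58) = 19 /7395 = 0.00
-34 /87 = -0.39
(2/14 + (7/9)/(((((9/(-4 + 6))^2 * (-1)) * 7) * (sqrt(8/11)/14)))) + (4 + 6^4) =9101/7 - 14 * sqrt(22)/729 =1300.05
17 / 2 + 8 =33 / 2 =16.50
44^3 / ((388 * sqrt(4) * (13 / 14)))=149072 / 1261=118.22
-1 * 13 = -13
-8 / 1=-8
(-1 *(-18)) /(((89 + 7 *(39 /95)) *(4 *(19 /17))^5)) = 0.00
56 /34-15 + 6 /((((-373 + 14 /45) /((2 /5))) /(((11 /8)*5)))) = -7639279 /570214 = -13.40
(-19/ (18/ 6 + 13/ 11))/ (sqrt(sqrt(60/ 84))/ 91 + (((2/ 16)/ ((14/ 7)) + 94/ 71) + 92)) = -68036934252698433135628386872/ 1398428024239490589104719785841 - 134584869435419346944 * sqrt(35)/ 1398428024239490589104719785841 + 15836930406449152 * 5^(3/ 4) * 7^(1/ 4)/ 1398428024239490589104719785841 + 1143724611782900735555968 * 5^(1/ 4) * 7^(3/ 4)/ 1398428024239490589104719785841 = -0.05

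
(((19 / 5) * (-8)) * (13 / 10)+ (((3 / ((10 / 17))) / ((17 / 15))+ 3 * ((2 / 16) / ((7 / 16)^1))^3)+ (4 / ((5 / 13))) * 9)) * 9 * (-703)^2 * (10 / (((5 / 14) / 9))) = 80529979683726 / 1225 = 65738758925.49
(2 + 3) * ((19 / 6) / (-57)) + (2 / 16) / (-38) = -769 / 2736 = -0.28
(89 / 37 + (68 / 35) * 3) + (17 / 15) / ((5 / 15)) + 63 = 96651 / 1295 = 74.63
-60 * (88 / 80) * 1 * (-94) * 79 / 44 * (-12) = -133668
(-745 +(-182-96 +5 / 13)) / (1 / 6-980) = 1.04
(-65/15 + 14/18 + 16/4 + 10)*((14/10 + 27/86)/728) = 34639/1408680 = 0.02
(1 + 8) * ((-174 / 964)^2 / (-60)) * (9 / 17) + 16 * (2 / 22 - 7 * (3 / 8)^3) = -7740594781 / 1737783520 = -4.45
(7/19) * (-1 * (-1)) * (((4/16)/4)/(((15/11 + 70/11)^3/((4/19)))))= 9317/886796500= 0.00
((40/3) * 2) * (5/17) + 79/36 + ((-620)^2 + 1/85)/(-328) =-291547379/250920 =-1161.91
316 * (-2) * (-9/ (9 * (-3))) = -632/ 3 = -210.67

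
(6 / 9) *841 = 1682 / 3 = 560.67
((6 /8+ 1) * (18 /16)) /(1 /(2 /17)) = 63 /272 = 0.23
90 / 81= 10 / 9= 1.11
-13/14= -0.93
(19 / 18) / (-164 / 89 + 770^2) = 1691 / 949822848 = 0.00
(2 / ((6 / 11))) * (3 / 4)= 11 / 4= 2.75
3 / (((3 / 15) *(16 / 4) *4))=15 / 16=0.94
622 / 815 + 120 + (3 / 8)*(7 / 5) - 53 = 445239 / 6520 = 68.29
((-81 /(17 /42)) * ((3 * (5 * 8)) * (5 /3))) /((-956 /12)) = 2041200 /4063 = 502.39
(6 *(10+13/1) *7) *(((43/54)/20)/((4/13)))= 89999/720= 125.00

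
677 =677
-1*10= -10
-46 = -46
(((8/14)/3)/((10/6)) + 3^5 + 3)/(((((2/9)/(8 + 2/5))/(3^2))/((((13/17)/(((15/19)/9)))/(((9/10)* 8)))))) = 86170149/850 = 101376.65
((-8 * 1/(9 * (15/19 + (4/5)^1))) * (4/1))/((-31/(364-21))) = 1042720/42129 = 24.75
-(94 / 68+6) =-251 / 34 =-7.38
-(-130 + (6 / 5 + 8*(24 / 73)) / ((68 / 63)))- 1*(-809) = 11608953 / 12410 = 935.45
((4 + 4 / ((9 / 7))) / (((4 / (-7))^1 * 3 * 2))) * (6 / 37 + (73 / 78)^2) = -3271478 / 1519479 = -2.15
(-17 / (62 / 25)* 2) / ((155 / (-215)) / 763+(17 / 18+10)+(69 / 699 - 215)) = 58480402050 / 870008321639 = 0.07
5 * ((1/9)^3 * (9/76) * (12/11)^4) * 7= 2240/278179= 0.01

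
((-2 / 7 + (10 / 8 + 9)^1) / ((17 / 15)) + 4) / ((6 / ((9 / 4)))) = 18267 / 3808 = 4.80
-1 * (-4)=4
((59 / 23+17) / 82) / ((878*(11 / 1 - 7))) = 225 / 3311816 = 0.00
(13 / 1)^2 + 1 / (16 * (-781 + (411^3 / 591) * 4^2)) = 1000807116597 / 5921935600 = 169.00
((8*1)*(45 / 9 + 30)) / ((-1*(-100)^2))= -7 / 250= -0.03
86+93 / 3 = 117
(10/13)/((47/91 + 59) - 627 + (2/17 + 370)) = -238/61065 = -0.00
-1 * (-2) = 2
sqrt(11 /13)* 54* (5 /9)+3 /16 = 3 /16+30* sqrt(143) /13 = 27.78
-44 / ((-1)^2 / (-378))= 16632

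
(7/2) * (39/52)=21/8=2.62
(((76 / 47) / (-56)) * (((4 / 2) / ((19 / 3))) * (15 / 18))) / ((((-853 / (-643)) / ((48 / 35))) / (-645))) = 9953640 / 1964459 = 5.07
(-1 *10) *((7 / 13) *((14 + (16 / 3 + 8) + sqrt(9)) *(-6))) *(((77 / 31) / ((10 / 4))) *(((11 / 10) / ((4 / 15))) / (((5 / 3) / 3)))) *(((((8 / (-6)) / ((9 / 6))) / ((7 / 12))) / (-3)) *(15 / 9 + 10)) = 1328096 / 31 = 42841.81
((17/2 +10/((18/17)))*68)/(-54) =-22.60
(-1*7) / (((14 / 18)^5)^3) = -205891132094649 / 678223072849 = -303.57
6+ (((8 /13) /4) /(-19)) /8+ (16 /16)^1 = 6915 /988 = 7.00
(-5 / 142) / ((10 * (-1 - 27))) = 1 / 7952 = 0.00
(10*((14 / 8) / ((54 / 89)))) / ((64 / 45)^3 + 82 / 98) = 515143125 / 66324724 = 7.77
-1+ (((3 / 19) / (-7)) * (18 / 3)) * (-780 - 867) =29513 / 133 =221.90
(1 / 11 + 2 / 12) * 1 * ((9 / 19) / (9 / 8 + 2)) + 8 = 42004 / 5225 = 8.04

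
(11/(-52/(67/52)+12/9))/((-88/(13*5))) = 13065/62752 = 0.21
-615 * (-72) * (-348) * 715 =-11017749600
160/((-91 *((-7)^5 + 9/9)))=80/764673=0.00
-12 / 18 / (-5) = 2 / 15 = 0.13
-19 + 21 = 2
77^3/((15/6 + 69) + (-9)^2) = 913066/305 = 2993.66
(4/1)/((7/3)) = 12/7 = 1.71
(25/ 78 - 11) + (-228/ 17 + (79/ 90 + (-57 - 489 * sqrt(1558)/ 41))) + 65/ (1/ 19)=11484352/ 9945 - 489 * sqrt(1558)/ 41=684.02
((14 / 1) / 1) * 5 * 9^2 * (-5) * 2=-56700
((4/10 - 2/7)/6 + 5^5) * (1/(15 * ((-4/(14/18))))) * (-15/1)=328127/540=607.64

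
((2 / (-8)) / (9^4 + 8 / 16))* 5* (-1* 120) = 0.02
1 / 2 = 0.50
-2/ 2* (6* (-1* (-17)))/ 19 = -102/ 19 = -5.37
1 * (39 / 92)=39 / 92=0.42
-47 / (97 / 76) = -3572 / 97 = -36.82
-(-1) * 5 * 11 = 55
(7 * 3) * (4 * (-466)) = -39144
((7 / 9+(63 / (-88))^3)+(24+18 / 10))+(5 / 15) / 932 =187285252021 / 7145233920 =26.21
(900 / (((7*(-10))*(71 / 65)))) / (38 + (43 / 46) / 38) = -10225800 / 33034099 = -0.31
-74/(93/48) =-1184/31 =-38.19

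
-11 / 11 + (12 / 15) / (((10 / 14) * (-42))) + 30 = 2173 / 75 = 28.97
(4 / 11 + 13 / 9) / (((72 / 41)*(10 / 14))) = 51373 / 35640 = 1.44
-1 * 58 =-58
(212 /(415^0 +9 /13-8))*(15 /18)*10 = -34450 /123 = -280.08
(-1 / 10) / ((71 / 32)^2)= -512 / 25205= -0.02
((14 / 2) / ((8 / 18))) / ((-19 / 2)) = -63 / 38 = -1.66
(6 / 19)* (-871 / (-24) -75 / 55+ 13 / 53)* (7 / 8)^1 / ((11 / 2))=3445015 / 1949552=1.77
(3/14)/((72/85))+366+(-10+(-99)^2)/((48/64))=1503143/112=13420.92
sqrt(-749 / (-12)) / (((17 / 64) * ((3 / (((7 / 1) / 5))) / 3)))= 224 * sqrt(2247) / 255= 41.64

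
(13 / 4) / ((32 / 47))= 611 / 128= 4.77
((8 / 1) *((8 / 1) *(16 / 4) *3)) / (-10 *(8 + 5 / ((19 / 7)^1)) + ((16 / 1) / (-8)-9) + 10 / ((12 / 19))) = -87552 / 10669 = -8.21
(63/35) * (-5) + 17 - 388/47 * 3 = -788/47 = -16.77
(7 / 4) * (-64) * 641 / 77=-10256 / 11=-932.36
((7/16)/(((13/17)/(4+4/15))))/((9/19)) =9044/1755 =5.15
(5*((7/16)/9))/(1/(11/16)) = 385/2304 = 0.17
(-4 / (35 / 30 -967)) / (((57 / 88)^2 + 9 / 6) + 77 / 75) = 2787840 / 1983237917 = 0.00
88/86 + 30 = 1334/43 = 31.02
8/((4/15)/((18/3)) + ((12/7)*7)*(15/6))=45/169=0.27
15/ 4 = 3.75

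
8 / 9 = 0.89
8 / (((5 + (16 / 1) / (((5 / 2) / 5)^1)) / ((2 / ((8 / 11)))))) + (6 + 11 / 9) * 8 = 58.37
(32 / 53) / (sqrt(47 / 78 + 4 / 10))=32 * sqrt(152490) / 20723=0.60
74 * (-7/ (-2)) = 259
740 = 740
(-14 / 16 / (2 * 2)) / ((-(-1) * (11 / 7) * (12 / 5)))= -245 / 4224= -0.06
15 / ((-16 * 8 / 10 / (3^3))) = -31.64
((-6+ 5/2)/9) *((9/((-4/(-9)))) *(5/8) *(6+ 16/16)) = -2205/64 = -34.45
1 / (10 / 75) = 15 / 2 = 7.50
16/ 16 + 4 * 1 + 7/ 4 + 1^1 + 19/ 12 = 9.33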